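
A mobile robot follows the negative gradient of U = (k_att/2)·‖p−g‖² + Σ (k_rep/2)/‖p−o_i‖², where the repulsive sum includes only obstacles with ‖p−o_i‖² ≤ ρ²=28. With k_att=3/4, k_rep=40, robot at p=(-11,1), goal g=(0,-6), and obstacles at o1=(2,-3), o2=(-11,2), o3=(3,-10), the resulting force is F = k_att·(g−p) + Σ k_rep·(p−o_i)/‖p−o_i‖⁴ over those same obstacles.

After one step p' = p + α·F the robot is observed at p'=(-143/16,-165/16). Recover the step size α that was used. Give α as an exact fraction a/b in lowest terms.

α = 1/4

F_att = 3/4·(g−p) = 3/4·(11,-7) = (8.2500,-5.2500)
o1: d²=185 > ρ²=28 → inactive
o2: d²=1 ≤ ρ²=28; F_rep = 40·(0,-1)/1² = (0.0000,-40.0000)
o3: d²=317 > ρ²=28 → inactive
F = F_att + ΣF_rep = (8.2500,-45.2500)
Δp = p'−p = (2.0625,-11.3125); α = Δx/Fx = (33/16) / (33/4) = 1/4
check: Δy/Fy = (-181/16) / (-181/4) = 1/4 ✓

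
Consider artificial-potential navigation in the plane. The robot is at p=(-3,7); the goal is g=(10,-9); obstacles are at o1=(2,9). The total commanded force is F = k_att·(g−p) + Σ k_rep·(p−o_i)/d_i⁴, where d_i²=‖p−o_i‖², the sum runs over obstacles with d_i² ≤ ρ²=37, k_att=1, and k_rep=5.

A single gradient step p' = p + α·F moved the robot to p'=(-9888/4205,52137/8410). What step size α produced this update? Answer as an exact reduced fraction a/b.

F_att = 1·(g−p) = 1·(13,-16) = (13.0000,-16.0000)
o1: d²=29 ≤ ρ²=37; F_rep = 5·(-5,-2)/29² = (-0.0297,-0.0119)
F = F_att + ΣF_rep = (12.9703,-16.0119)
Δp = p'−p = (0.6485,-0.8006); α = Δx/Fx = (2727/4205) / (10908/841) = 1/20
check: Δy/Fy = (-6733/8410) / (-13466/841) = 1/20 ✓

α = 1/20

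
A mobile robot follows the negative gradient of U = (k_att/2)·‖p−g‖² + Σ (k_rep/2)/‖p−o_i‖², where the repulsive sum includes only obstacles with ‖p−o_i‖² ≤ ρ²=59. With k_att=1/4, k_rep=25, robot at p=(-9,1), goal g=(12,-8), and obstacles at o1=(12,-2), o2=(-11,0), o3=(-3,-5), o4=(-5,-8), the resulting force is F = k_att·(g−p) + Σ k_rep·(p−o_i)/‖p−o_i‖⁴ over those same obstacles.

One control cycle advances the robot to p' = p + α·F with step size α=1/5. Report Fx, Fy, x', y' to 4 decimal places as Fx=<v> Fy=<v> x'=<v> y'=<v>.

Fx=7.2500 Fy=-1.2500 x'=-7.5500 y'=0.7500

F_att = 1/4·(g−p) = 1/4·(21,-9) = (5.2500,-2.2500)
o1: d²=450 > ρ²=59 → inactive
o2: d²=5 ≤ ρ²=59; F_rep = 25·(2,1)/5² = (2.0000,1.0000)
o3: d²=72 > ρ²=59 → inactive
o4: d²=97 > ρ²=59 → inactive
F = F_att + ΣF_rep = (7.2500,-1.2500)
p' = p + 1/5·F = (-7.5500,0.7500)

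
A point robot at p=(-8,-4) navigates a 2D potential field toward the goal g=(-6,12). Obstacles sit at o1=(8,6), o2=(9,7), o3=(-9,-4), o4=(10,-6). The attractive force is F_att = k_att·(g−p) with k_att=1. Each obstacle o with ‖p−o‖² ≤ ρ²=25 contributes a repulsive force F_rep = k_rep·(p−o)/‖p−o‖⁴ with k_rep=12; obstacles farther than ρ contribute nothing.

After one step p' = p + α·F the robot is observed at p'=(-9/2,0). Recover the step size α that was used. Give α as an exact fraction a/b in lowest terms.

F_att = 1·(g−p) = 1·(2,16) = (2.0000,16.0000)
o1: d²=356 > ρ²=25 → inactive
o2: d²=410 > ρ²=25 → inactive
o3: d²=1 ≤ ρ²=25; F_rep = 12·(1,0)/1² = (12.0000,0.0000)
o4: d²=328 > ρ²=25 → inactive
F = F_att + ΣF_rep = (14.0000,16.0000)
Δp = p'−p = (3.5000,4.0000); α = Δx/Fx = (7/2) / (14) = 1/4
check: Δy/Fy = (4) / (16) = 1/4 ✓

α = 1/4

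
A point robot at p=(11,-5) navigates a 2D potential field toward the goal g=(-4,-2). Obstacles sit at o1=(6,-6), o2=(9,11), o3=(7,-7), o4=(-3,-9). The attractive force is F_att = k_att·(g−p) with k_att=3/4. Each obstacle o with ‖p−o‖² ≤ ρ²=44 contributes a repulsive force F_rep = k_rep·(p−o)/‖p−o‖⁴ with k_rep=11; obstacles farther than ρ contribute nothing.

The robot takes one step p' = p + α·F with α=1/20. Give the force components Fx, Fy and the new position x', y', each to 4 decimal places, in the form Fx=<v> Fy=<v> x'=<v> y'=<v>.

Fx=-11.0586 Fy=2.3213 x'=10.4471 y'=-4.8839

F_att = 3/4·(g−p) = 3/4·(-15,3) = (-11.2500,2.2500)
o1: d²=26 ≤ ρ²=44; F_rep = 11·(5,1)/26² = (0.0814,0.0163)
o2: d²=260 > ρ²=44 → inactive
o3: d²=20 ≤ ρ²=44; F_rep = 11·(4,2)/20² = (0.1100,0.0550)
o4: d²=212 > ρ²=44 → inactive
F = F_att + ΣF_rep = (-11.0586,2.3213)
p' = p + 1/20·F = (10.4471,-4.8839)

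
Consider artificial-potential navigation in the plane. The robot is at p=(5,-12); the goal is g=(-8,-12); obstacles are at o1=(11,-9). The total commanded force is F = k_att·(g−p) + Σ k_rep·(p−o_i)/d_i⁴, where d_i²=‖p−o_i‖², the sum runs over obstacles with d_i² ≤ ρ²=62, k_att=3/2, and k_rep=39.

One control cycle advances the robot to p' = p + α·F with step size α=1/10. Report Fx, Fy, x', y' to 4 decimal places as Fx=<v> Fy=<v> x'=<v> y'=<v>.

F_att = 3/2·(g−p) = 3/2·(-13,0) = (-19.5000,0.0000)
o1: d²=45 ≤ ρ²=62; F_rep = 39·(-6,-3)/45² = (-0.1156,-0.0578)
F = F_att + ΣF_rep = (-19.6156,-0.0578)
p' = p + 1/10·F = (3.0384,-12.0058)

Fx=-19.6156 Fy=-0.0578 x'=3.0384 y'=-12.0058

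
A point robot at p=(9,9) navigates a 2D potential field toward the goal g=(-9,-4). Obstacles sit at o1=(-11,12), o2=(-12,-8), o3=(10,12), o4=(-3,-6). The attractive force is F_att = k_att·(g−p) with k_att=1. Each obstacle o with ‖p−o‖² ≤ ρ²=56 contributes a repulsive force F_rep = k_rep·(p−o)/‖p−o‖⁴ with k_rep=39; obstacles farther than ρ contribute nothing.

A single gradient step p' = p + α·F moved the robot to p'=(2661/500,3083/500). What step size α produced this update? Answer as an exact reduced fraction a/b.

F_att = 1·(g−p) = 1·(-18,-13) = (-18.0000,-13.0000)
o1: d²=409 > ρ²=56 → inactive
o2: d²=730 > ρ²=56 → inactive
o3: d²=10 ≤ ρ²=56; F_rep = 39·(-1,-3)/10² = (-0.3900,-1.1700)
o4: d²=369 > ρ²=56 → inactive
F = F_att + ΣF_rep = (-18.3900,-14.1700)
Δp = p'−p = (-3.6780,-2.8340); α = Δx/Fx = (-1839/500) / (-1839/100) = 1/5
check: Δy/Fy = (-1417/500) / (-1417/100) = 1/5 ✓

α = 1/5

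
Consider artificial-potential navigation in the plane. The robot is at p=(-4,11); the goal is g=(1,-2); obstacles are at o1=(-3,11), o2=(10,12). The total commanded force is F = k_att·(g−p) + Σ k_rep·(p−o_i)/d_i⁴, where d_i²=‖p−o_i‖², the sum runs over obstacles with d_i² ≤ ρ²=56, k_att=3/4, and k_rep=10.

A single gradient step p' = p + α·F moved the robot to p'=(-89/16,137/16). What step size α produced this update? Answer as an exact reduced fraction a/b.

α = 1/4

F_att = 3/4·(g−p) = 3/4·(5,-13) = (3.7500,-9.7500)
o1: d²=1 ≤ ρ²=56; F_rep = 10·(-1,0)/1² = (-10.0000,0.0000)
o2: d²=197 > ρ²=56 → inactive
F = F_att + ΣF_rep = (-6.2500,-9.7500)
Δp = p'−p = (-1.5625,-2.4375); α = Δx/Fx = (-25/16) / (-25/4) = 1/4
check: Δy/Fy = (-39/16) / (-39/4) = 1/4 ✓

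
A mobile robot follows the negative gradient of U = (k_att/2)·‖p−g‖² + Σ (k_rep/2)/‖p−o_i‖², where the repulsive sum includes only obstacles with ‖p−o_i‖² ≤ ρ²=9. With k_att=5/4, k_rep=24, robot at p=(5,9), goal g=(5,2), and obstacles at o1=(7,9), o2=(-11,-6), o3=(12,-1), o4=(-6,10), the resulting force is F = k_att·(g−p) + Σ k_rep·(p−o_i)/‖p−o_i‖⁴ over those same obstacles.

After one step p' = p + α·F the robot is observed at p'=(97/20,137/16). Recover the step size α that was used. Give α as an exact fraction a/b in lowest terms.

α = 1/20

F_att = 5/4·(g−p) = 5/4·(0,-7) = (0.0000,-8.7500)
o1: d²=4 ≤ ρ²=9; F_rep = 24·(-2,0)/4² = (-3.0000,0.0000)
o2: d²=481 > ρ²=9 → inactive
o3: d²=149 > ρ²=9 → inactive
o4: d²=122 > ρ²=9 → inactive
F = F_att + ΣF_rep = (-3.0000,-8.7500)
Δp = p'−p = (-0.1500,-0.4375); α = Δx/Fx = (-3/20) / (-3) = 1/20
check: Δy/Fy = (-7/16) / (-35/4) = 1/20 ✓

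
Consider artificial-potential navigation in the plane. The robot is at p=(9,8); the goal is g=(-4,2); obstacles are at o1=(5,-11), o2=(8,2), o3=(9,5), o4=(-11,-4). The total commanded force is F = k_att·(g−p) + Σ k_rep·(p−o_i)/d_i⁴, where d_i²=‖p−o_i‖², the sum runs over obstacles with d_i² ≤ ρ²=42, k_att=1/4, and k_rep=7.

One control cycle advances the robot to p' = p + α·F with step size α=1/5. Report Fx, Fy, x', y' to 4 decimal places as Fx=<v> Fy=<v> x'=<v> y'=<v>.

Fx=-3.2449 Fy=-1.2101 x'=8.3510 y'=7.7580

F_att = 1/4·(g−p) = 1/4·(-13,-6) = (-3.2500,-1.5000)
o1: d²=377 > ρ²=42 → inactive
o2: d²=37 ≤ ρ²=42; F_rep = 7·(1,6)/37² = (0.0051,0.0307)
o3: d²=9 ≤ ρ²=42; F_rep = 7·(0,3)/9² = (0.0000,0.2593)
o4: d²=544 > ρ²=42 → inactive
F = F_att + ΣF_rep = (-3.2449,-1.2101)
p' = p + 1/5·F = (8.3510,7.7580)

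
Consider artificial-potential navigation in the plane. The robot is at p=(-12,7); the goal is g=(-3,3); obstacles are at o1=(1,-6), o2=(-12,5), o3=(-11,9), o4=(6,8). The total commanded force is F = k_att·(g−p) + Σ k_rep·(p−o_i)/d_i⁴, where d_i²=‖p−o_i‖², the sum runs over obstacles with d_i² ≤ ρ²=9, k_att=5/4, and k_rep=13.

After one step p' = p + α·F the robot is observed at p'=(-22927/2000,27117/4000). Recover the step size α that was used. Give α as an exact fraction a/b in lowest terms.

α = 1/20

F_att = 5/4·(g−p) = 5/4·(9,-4) = (11.2500,-5.0000)
o1: d²=338 > ρ²=9 → inactive
o2: d²=4 ≤ ρ²=9; F_rep = 13·(0,2)/4² = (0.0000,1.6250)
o3: d²=5 ≤ ρ²=9; F_rep = 13·(-1,-2)/5² = (-0.5200,-1.0400)
o4: d²=325 > ρ²=9 → inactive
F = F_att + ΣF_rep = (10.7300,-4.4150)
Δp = p'−p = (0.5365,-0.2208); α = Δx/Fx = (1073/2000) / (1073/100) = 1/20
check: Δy/Fy = (-883/4000) / (-883/200) = 1/20 ✓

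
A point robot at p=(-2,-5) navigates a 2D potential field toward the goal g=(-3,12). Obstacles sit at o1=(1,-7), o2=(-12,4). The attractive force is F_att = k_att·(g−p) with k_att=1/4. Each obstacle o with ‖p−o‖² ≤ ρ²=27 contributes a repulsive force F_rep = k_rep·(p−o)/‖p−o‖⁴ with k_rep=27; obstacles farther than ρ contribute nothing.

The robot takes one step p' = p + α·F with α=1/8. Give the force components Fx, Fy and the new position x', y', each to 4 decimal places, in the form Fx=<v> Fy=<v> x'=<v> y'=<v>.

F_att = 1/4·(g−p) = 1/4·(-1,17) = (-0.2500,4.2500)
o1: d²=13 ≤ ρ²=27; F_rep = 27·(-3,2)/13² = (-0.4793,0.3195)
o2: d²=181 > ρ²=27 → inactive
F = F_att + ΣF_rep = (-0.7293,4.5695)
p' = p + 1/8·F = (-2.0912,-4.4288)

Fx=-0.7293 Fy=4.5695 x'=-2.0912 y'=-4.4288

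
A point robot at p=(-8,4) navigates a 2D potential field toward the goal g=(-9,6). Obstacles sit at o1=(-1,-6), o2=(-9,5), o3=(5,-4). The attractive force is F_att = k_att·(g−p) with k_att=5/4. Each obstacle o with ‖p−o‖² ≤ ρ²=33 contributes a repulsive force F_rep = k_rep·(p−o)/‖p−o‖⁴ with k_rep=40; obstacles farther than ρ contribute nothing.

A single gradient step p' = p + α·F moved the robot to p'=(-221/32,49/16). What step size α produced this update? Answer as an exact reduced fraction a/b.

α = 1/8

F_att = 5/4·(g−p) = 5/4·(-1,2) = (-1.2500,2.5000)
o1: d²=149 > ρ²=33 → inactive
o2: d²=2 ≤ ρ²=33; F_rep = 40·(1,-1)/2² = (10.0000,-10.0000)
o3: d²=233 > ρ²=33 → inactive
F = F_att + ΣF_rep = (8.7500,-7.5000)
Δp = p'−p = (1.0938,-0.9375); α = Δx/Fx = (35/32) / (35/4) = 1/8
check: Δy/Fy = (-15/16) / (-15/2) = 1/8 ✓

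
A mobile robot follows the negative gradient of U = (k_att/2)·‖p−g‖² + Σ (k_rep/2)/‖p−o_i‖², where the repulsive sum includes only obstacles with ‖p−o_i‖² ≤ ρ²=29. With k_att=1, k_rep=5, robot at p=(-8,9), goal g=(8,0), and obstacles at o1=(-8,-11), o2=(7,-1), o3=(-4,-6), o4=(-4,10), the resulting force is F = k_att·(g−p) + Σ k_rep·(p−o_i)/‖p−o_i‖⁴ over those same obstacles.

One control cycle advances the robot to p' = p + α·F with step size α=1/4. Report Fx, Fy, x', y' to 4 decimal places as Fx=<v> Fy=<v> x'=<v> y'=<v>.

Fx=15.9308 Fy=-9.0173 x'=-4.0173 y'=6.7457

F_att = 1·(g−p) = 1·(16,-9) = (16.0000,-9.0000)
o1: d²=400 > ρ²=29 → inactive
o2: d²=325 > ρ²=29 → inactive
o3: d²=241 > ρ²=29 → inactive
o4: d²=17 ≤ ρ²=29; F_rep = 5·(-4,-1)/17² = (-0.0692,-0.0173)
F = F_att + ΣF_rep = (15.9308,-9.0173)
p' = p + 1/4·F = (-4.0173,6.7457)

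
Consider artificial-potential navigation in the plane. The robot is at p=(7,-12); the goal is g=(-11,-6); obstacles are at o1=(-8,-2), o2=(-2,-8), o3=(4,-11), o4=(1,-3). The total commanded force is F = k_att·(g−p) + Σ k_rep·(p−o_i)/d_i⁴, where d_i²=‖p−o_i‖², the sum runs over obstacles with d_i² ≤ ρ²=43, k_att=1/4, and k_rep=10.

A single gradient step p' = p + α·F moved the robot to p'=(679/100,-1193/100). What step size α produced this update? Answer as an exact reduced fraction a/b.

F_att = 1/4·(g−p) = 1/4·(-18,6) = (-4.5000,1.5000)
o1: d²=325 > ρ²=43 → inactive
o2: d²=97 > ρ²=43 → inactive
o3: d²=10 ≤ ρ²=43; F_rep = 10·(3,-1)/10² = (0.3000,-0.1000)
o4: d²=117 > ρ²=43 → inactive
F = F_att + ΣF_rep = (-4.2000,1.4000)
Δp = p'−p = (-0.2100,0.0700); α = Δx/Fx = (-21/100) / (-21/5) = 1/20
check: Δy/Fy = (7/100) / (7/5) = 1/20 ✓

α = 1/20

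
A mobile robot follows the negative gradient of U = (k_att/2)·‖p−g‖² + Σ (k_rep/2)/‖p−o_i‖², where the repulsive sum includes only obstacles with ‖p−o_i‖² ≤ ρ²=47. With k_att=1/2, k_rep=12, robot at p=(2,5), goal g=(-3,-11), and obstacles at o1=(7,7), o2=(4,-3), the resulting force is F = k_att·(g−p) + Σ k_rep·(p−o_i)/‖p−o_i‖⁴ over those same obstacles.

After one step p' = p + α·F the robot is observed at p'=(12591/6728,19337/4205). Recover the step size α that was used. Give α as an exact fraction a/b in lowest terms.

F_att = 1/2·(g−p) = 1/2·(-5,-16) = (-2.5000,-8.0000)
o1: d²=29 ≤ ρ²=47; F_rep = 12·(-5,-2)/29² = (-0.0713,-0.0285)
o2: d²=68 > ρ²=47 → inactive
F = F_att + ΣF_rep = (-2.5713,-8.0285)
Δp = p'−p = (-0.1286,-0.4014); α = Δx/Fx = (-865/6728) / (-4325/1682) = 1/20
check: Δy/Fy = (-1688/4205) / (-6752/841) = 1/20 ✓

α = 1/20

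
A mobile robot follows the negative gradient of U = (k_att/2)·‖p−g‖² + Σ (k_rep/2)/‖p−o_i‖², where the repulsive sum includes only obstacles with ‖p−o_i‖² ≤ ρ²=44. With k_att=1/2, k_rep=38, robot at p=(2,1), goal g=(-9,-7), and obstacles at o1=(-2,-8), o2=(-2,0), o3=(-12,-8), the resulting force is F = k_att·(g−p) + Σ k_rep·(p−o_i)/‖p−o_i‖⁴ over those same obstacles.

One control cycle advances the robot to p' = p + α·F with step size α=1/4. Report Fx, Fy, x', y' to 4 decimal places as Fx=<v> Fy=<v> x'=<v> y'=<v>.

F_att = 1/2·(g−p) = 1/2·(-11,-8) = (-5.5000,-4.0000)
o1: d²=97 > ρ²=44 → inactive
o2: d²=17 ≤ ρ²=44; F_rep = 38·(4,1)/17² = (0.5260,0.1315)
o3: d²=277 > ρ²=44 → inactive
F = F_att + ΣF_rep = (-4.9740,-3.8685)
p' = p + 1/4·F = (0.7565,0.0329)

Fx=-4.9740 Fy=-3.8685 x'=0.7565 y'=0.0329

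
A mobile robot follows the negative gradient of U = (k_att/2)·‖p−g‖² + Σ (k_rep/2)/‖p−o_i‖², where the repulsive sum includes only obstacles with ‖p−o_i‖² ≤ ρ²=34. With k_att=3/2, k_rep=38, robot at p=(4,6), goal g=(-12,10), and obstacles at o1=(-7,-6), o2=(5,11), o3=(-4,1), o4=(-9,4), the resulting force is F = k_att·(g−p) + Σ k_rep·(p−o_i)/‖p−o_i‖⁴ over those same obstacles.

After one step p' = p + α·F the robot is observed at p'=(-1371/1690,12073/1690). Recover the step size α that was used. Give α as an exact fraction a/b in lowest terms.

F_att = 3/2·(g−p) = 3/2·(-16,4) = (-24.0000,6.0000)
o1: d²=265 > ρ²=34 → inactive
o2: d²=26 ≤ ρ²=34; F_rep = 38·(-1,-5)/26² = (-0.0562,-0.2811)
o3: d²=89 > ρ²=34 → inactive
o4: d²=173 > ρ²=34 → inactive
F = F_att + ΣF_rep = (-24.0562,5.7189)
Δp = p'−p = (-4.8112,1.1438); α = Δx/Fx = (-8131/1690) / (-8131/338) = 1/5
check: Δy/Fy = (1933/1690) / (1933/338) = 1/5 ✓

α = 1/5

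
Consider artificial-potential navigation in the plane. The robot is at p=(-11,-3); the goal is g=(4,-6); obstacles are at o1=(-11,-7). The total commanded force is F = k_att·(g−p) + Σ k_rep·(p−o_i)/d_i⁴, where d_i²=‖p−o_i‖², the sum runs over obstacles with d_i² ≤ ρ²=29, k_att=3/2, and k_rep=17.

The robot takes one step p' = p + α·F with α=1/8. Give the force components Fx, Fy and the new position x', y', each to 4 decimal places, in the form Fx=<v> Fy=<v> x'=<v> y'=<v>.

Fx=22.5000 Fy=-4.2344 x'=-8.1875 y'=-3.5293

F_att = 3/2·(g−p) = 3/2·(15,-3) = (22.5000,-4.5000)
o1: d²=16 ≤ ρ²=29; F_rep = 17·(0,4)/16² = (0.0000,0.2656)
F = F_att + ΣF_rep = (22.5000,-4.2344)
p' = p + 1/8·F = (-8.1875,-3.5293)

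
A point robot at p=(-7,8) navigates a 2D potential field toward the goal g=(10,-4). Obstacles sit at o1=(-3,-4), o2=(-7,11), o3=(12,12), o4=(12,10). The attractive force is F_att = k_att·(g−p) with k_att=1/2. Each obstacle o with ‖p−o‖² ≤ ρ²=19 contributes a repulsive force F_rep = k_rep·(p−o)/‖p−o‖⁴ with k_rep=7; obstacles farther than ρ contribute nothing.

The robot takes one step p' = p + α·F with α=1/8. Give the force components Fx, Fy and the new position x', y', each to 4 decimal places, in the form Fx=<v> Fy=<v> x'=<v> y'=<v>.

F_att = 1/2·(g−p) = 1/2·(17,-12) = (8.5000,-6.0000)
o1: d²=160 > ρ²=19 → inactive
o2: d²=9 ≤ ρ²=19; F_rep = 7·(0,-3)/9² = (0.0000,-0.2593)
o3: d²=377 > ρ²=19 → inactive
o4: d²=365 > ρ²=19 → inactive
F = F_att + ΣF_rep = (8.5000,-6.2593)
p' = p + 1/8·F = (-5.9375,7.2176)

Fx=8.5000 Fy=-6.2593 x'=-5.9375 y'=7.2176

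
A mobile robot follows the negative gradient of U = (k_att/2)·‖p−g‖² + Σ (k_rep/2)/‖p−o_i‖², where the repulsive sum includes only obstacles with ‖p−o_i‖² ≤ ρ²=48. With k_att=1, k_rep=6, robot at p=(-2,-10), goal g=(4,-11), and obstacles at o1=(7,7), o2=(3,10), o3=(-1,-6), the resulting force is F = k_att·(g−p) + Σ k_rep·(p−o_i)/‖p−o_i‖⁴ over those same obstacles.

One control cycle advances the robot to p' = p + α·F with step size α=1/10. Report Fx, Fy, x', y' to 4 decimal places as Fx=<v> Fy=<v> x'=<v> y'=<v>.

Fx=5.9792 Fy=-1.0830 x'=-1.4021 y'=-10.1083

F_att = 1·(g−p) = 1·(6,-1) = (6.0000,-1.0000)
o1: d²=370 > ρ²=48 → inactive
o2: d²=425 > ρ²=48 → inactive
o3: d²=17 ≤ ρ²=48; F_rep = 6·(-1,-4)/17² = (-0.0208,-0.0830)
F = F_att + ΣF_rep = (5.9792,-1.0830)
p' = p + 1/10·F = (-1.4021,-10.1083)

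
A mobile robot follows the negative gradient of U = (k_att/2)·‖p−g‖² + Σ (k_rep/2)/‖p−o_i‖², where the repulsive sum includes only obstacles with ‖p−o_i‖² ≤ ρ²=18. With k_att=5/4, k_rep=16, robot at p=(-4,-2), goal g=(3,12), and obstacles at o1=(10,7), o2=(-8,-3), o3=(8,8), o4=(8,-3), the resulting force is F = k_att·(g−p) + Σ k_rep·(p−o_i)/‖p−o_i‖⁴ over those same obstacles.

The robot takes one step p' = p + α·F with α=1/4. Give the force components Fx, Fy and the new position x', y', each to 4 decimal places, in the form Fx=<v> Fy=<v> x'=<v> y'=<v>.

F_att = 5/4·(g−p) = 5/4·(7,14) = (8.7500,17.5000)
o1: d²=277 > ρ²=18 → inactive
o2: d²=17 ≤ ρ²=18; F_rep = 16·(4,1)/17² = (0.2215,0.0554)
o3: d²=244 > ρ²=18 → inactive
o4: d²=145 > ρ²=18 → inactive
F = F_att + ΣF_rep = (8.9715,17.5554)
p' = p + 1/4·F = (-1.7571,2.3888)

Fx=8.9715 Fy=17.5554 x'=-1.7571 y'=2.3888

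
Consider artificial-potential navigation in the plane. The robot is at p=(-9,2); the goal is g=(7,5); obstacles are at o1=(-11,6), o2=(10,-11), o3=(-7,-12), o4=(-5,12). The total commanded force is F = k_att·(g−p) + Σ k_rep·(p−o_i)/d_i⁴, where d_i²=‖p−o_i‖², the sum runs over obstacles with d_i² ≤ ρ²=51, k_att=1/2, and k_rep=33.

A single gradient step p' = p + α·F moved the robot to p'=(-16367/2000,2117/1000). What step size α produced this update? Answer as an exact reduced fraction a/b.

F_att = 1/2·(g−p) = 1/2·(16,3) = (8.0000,1.5000)
o1: d²=20 ≤ ρ²=51; F_rep = 33·(2,-4)/20² = (0.1650,-0.3300)
o2: d²=530 > ρ²=51 → inactive
o3: d²=200 > ρ²=51 → inactive
o4: d²=116 > ρ²=51 → inactive
F = F_att + ΣF_rep = (8.1650,1.1700)
Δp = p'−p = (0.8165,0.1170); α = Δx/Fx = (1633/2000) / (1633/200) = 1/10
check: Δy/Fy = (117/1000) / (117/100) = 1/10 ✓

α = 1/10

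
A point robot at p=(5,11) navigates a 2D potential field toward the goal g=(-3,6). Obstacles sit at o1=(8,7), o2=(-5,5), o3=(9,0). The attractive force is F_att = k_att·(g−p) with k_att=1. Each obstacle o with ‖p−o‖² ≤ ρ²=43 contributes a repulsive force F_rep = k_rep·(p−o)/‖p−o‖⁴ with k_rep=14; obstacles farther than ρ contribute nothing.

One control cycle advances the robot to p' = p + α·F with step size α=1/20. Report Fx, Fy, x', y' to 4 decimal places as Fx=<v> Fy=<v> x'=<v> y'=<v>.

Fx=-8.0672 Fy=-4.9104 x'=4.5966 y'=10.7545

F_att = 1·(g−p) = 1·(-8,-5) = (-8.0000,-5.0000)
o1: d²=25 ≤ ρ²=43; F_rep = 14·(-3,4)/25² = (-0.0672,0.0896)
o2: d²=136 > ρ²=43 → inactive
o3: d²=137 > ρ²=43 → inactive
F = F_att + ΣF_rep = (-8.0672,-4.9104)
p' = p + 1/20·F = (4.5966,10.7545)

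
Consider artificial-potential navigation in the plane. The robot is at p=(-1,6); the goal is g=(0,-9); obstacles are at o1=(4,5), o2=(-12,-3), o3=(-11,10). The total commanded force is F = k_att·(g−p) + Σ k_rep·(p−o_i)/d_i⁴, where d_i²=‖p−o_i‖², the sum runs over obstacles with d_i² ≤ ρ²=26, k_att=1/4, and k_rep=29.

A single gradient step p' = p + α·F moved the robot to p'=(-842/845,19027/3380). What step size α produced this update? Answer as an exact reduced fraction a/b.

α = 1/10

F_att = 1/4·(g−p) = 1/4·(1,-15) = (0.2500,-3.7500)
o1: d²=26 ≤ ρ²=26; F_rep = 29·(-5,1)/26² = (-0.2145,0.0429)
o2: d²=202 > ρ²=26 → inactive
o3: d²=116 > ρ²=26 → inactive
F = F_att + ΣF_rep = (0.0355,-3.7071)
Δp = p'−p = (0.0036,-0.3707); α = Δx/Fx = (3/845) / (6/169) = 1/10
check: Δy/Fy = (-1253/3380) / (-1253/338) = 1/10 ✓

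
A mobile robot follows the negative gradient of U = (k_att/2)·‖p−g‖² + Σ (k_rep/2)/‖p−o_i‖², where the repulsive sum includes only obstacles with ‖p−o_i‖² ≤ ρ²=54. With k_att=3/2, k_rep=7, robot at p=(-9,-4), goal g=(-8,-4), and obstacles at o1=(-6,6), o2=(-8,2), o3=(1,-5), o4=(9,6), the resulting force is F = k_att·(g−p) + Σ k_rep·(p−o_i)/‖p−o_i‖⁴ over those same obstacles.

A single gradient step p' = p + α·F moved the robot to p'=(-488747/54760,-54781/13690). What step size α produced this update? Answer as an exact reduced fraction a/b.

F_att = 3/2·(g−p) = 3/2·(1,0) = (1.5000,0.0000)
o1: d²=109 > ρ²=54 → inactive
o2: d²=37 ≤ ρ²=54; F_rep = 7·(-1,-6)/37² = (-0.0051,-0.0307)
o3: d²=101 > ρ²=54 → inactive
o4: d²=424 > ρ²=54 → inactive
F = F_att + ΣF_rep = (1.4949,-0.0307)
Δp = p'−p = (0.0747,-0.0015); α = Δx/Fx = (4093/54760) / (4093/2738) = 1/20
check: Δy/Fy = (-21/13690) / (-42/1369) = 1/20 ✓

α = 1/20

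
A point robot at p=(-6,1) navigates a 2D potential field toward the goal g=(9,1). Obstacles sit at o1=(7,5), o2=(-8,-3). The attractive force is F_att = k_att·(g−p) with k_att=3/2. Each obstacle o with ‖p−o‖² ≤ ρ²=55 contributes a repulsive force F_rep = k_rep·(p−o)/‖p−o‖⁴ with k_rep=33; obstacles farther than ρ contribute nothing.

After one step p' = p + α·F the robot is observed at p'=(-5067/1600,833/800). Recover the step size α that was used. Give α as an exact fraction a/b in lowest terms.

F_att = 3/2·(g−p) = 3/2·(15,0) = (22.5000,0.0000)
o1: d²=185 > ρ²=55 → inactive
o2: d²=20 ≤ ρ²=55; F_rep = 33·(2,4)/20² = (0.1650,0.3300)
F = F_att + ΣF_rep = (22.6650,0.3300)
Δp = p'−p = (2.8331,0.0413); α = Δx/Fx = (4533/1600) / (4533/200) = 1/8
check: Δy/Fy = (33/800) / (33/100) = 1/8 ✓

α = 1/8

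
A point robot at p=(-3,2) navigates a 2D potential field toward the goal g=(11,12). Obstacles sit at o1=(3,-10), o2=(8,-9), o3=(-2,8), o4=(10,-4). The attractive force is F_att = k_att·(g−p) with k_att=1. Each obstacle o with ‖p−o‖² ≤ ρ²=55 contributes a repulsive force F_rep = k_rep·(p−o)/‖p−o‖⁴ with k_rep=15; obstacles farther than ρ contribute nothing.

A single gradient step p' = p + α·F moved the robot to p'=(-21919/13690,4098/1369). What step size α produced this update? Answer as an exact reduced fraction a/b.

α = 1/10

F_att = 1·(g−p) = 1·(14,10) = (14.0000,10.0000)
o1: d²=180 > ρ²=55 → inactive
o2: d²=242 > ρ²=55 → inactive
o3: d²=37 ≤ ρ²=55; F_rep = 15·(-1,-6)/37² = (-0.0110,-0.0657)
o4: d²=205 > ρ²=55 → inactive
F = F_att + ΣF_rep = (13.9890,9.9343)
Δp = p'−p = (1.3989,0.9934); α = Δx/Fx = (19151/13690) / (19151/1369) = 1/10
check: Δy/Fy = (1360/1369) / (13600/1369) = 1/10 ✓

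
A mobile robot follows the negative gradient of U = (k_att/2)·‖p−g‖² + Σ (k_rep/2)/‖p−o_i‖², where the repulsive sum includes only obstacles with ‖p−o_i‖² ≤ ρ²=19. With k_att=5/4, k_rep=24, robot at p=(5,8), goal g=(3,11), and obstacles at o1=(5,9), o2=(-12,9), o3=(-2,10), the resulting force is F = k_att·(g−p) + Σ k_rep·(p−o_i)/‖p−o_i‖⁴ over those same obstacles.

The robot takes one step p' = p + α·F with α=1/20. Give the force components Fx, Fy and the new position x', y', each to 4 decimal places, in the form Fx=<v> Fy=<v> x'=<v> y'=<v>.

F_att = 5/4·(g−p) = 5/4·(-2,3) = (-2.5000,3.7500)
o1: d²=1 ≤ ρ²=19; F_rep = 24·(0,-1)/1² = (0.0000,-24.0000)
o2: d²=290 > ρ²=19 → inactive
o3: d²=53 > ρ²=19 → inactive
F = F_att + ΣF_rep = (-2.5000,-20.2500)
p' = p + 1/20·F = (4.8750,6.9875)

Fx=-2.5000 Fy=-20.2500 x'=4.8750 y'=6.9875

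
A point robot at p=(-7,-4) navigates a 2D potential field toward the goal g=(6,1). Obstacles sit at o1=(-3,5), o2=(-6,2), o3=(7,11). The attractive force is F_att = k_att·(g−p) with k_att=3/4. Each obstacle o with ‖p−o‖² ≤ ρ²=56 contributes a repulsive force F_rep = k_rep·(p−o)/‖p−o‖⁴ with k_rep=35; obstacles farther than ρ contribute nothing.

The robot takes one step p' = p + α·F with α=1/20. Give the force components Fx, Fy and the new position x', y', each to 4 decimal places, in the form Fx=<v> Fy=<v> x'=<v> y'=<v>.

Fx=9.7244 Fy=3.5966 x'=-6.5138 y'=-3.8202

F_att = 3/4·(g−p) = 3/4·(13,5) = (9.7500,3.7500)
o1: d²=97 > ρ²=56 → inactive
o2: d²=37 ≤ ρ²=56; F_rep = 35·(-1,-6)/37² = (-0.0256,-0.1534)
o3: d²=421 > ρ²=56 → inactive
F = F_att + ΣF_rep = (9.7244,3.5966)
p' = p + 1/20·F = (-6.5138,-3.8202)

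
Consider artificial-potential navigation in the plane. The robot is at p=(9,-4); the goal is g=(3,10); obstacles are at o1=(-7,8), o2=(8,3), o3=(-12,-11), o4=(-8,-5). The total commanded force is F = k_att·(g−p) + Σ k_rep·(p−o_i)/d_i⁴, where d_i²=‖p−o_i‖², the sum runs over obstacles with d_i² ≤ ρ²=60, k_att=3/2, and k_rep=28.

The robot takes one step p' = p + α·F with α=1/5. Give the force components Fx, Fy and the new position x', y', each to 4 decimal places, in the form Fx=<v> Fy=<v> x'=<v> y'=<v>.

Fx=-8.9888 Fy=20.9216 x'=7.2022 y'=0.1843

F_att = 3/2·(g−p) = 3/2·(-6,14) = (-9.0000,21.0000)
o1: d²=400 > ρ²=60 → inactive
o2: d²=50 ≤ ρ²=60; F_rep = 28·(1,-7)/50² = (0.0112,-0.0784)
o3: d²=490 > ρ²=60 → inactive
o4: d²=290 > ρ²=60 → inactive
F = F_att + ΣF_rep = (-8.9888,20.9216)
p' = p + 1/5·F = (7.2022,0.1843)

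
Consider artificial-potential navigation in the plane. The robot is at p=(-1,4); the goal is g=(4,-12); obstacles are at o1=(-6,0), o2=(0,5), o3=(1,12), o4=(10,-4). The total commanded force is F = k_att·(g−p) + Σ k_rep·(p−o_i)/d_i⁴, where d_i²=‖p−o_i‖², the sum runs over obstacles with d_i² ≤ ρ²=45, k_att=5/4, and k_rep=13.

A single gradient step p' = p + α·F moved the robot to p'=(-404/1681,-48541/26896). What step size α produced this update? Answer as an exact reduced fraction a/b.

F_att = 5/4·(g−p) = 5/4·(5,-16) = (6.2500,-20.0000)
o1: d²=41 ≤ ρ²=45; F_rep = 13·(5,4)/41² = (0.0387,0.0309)
o2: d²=2 ≤ ρ²=45; F_rep = 13·(-1,-1)/2² = (-3.2500,-3.2500)
o3: d²=68 > ρ²=45 → inactive
o4: d²=185 > ρ²=45 → inactive
F = F_att + ΣF_rep = (3.0387,-23.2191)
Δp = p'−p = (0.7597,-5.8048); α = Δx/Fx = (1277/1681) / (5108/1681) = 1/4
check: Δy/Fy = (-156125/26896) / (-156125/6724) = 1/4 ✓

α = 1/4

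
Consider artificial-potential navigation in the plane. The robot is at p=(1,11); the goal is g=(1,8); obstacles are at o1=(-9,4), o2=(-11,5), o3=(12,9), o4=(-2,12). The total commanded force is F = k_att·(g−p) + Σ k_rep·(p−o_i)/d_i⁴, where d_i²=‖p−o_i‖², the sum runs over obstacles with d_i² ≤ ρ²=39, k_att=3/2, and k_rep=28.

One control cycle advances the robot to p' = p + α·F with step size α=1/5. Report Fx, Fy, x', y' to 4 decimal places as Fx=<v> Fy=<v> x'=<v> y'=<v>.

F_att = 3/2·(g−p) = 3/2·(0,-3) = (0.0000,-4.5000)
o1: d²=149 > ρ²=39 → inactive
o2: d²=180 > ρ²=39 → inactive
o3: d²=125 > ρ²=39 → inactive
o4: d²=10 ≤ ρ²=39; F_rep = 28·(3,-1)/10² = (0.8400,-0.2800)
F = F_att + ΣF_rep = (0.8400,-4.7800)
p' = p + 1/5·F = (1.1680,10.0440)

Fx=0.8400 Fy=-4.7800 x'=1.1680 y'=10.0440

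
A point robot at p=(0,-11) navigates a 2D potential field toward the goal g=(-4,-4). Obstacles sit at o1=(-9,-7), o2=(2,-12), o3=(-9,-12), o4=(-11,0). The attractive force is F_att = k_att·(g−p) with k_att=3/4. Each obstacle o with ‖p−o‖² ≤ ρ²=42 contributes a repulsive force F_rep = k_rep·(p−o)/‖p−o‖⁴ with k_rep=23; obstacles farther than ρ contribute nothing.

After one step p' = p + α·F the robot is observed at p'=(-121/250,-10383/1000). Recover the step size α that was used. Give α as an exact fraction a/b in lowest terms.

F_att = 3/4·(g−p) = 3/4·(-4,7) = (-3.0000,5.2500)
o1: d²=97 > ρ²=42 → inactive
o2: d²=5 ≤ ρ²=42; F_rep = 23·(-2,1)/5² = (-1.8400,0.9200)
o3: d²=82 > ρ²=42 → inactive
o4: d²=242 > ρ²=42 → inactive
F = F_att + ΣF_rep = (-4.8400,6.1700)
Δp = p'−p = (-0.4840,0.6170); α = Δx/Fx = (-121/250) / (-121/25) = 1/10
check: Δy/Fy = (617/1000) / (617/100) = 1/10 ✓

α = 1/10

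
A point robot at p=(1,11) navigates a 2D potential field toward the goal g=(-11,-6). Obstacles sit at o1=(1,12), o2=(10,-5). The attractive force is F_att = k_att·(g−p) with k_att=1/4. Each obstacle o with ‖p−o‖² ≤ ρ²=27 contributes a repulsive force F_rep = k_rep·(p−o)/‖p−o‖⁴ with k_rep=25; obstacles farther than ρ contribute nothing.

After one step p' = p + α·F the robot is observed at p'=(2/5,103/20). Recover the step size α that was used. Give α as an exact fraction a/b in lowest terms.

α = 1/5

F_att = 1/4·(g−p) = 1/4·(-12,-17) = (-3.0000,-4.2500)
o1: d²=1 ≤ ρ²=27; F_rep = 25·(0,-1)/1² = (0.0000,-25.0000)
o2: d²=337 > ρ²=27 → inactive
F = F_att + ΣF_rep = (-3.0000,-29.2500)
Δp = p'−p = (-0.6000,-5.8500); α = Δx/Fx = (-3/5) / (-3) = 1/5
check: Δy/Fy = (-117/20) / (-117/4) = 1/5 ✓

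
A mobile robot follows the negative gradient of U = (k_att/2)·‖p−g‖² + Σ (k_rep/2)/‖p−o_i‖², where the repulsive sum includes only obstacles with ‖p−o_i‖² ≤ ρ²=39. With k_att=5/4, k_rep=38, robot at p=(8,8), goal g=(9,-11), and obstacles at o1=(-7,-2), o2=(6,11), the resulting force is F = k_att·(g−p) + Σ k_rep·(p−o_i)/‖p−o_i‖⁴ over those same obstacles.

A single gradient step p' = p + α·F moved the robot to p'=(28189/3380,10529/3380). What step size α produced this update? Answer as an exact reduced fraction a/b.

F_att = 5/4·(g−p) = 5/4·(1,-19) = (1.2500,-23.7500)
o1: d²=325 > ρ²=39 → inactive
o2: d²=13 ≤ ρ²=39; F_rep = 38·(2,-3)/13² = (0.4497,-0.6746)
F = F_att + ΣF_rep = (1.6997,-24.4246)
Δp = p'−p = (0.3399,-4.8849); α = Δx/Fx = (1149/3380) / (1149/676) = 1/5
check: Δy/Fy = (-16511/3380) / (-16511/676) = 1/5 ✓

α = 1/5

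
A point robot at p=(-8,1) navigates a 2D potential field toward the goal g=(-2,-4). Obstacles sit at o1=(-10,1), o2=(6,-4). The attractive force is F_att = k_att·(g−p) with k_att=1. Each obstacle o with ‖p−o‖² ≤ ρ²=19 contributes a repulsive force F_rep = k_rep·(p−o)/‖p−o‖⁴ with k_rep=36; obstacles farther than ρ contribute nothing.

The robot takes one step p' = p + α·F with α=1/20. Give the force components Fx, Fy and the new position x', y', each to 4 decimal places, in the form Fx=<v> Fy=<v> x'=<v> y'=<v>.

Fx=10.5000 Fy=-5.0000 x'=-7.4750 y'=0.7500

F_att = 1·(g−p) = 1·(6,-5) = (6.0000,-5.0000)
o1: d²=4 ≤ ρ²=19; F_rep = 36·(2,0)/4² = (4.5000,0.0000)
o2: d²=221 > ρ²=19 → inactive
F = F_att + ΣF_rep = (10.5000,-5.0000)
p' = p + 1/20·F = (-7.4750,0.7500)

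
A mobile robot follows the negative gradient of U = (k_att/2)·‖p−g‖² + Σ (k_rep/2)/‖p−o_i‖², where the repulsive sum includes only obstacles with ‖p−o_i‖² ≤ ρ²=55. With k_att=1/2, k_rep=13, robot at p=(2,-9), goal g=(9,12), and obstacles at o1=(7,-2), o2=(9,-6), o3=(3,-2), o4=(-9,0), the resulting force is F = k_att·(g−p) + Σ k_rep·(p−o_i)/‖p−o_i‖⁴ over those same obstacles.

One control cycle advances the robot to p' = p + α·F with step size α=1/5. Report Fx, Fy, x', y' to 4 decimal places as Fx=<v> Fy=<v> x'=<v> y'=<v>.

F_att = 1/2·(g−p) = 1/2·(7,21) = (3.5000,10.5000)
o1: d²=74 > ρ²=55 → inactive
o2: d²=58 > ρ²=55 → inactive
o3: d²=50 ≤ ρ²=55; F_rep = 13·(-1,-7)/50² = (-0.0052,-0.0364)
o4: d²=202 > ρ²=55 → inactive
F = F_att + ΣF_rep = (3.4948,10.4636)
p' = p + 1/5·F = (2.6990,-6.9073)

Fx=3.4948 Fy=10.4636 x'=2.6990 y'=-6.9073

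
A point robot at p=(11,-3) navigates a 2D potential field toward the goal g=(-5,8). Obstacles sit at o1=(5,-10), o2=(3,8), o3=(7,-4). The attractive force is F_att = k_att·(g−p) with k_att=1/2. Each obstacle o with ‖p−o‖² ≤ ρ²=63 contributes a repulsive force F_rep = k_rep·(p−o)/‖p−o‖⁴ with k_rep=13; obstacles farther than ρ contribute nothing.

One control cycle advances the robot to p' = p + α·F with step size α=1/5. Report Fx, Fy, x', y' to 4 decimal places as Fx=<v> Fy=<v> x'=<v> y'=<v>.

Fx=-7.8201 Fy=5.5450 x'=9.4360 y'=-1.8910

F_att = 1/2·(g−p) = 1/2·(-16,11) = (-8.0000,5.5000)
o1: d²=85 > ρ²=63 → inactive
o2: d²=185 > ρ²=63 → inactive
o3: d²=17 ≤ ρ²=63; F_rep = 13·(4,1)/17² = (0.1799,0.0450)
F = F_att + ΣF_rep = (-7.8201,5.5450)
p' = p + 1/5·F = (9.4360,-1.8910)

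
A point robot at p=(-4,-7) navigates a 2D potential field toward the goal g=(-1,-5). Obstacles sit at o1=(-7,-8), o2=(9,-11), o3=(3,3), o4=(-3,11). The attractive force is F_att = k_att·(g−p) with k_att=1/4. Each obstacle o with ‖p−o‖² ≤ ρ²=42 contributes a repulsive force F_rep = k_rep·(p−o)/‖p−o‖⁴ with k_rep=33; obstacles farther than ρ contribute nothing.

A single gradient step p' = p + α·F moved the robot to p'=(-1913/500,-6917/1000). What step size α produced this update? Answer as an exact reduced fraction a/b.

F_att = 1/4·(g−p) = 1/4·(3,2) = (0.7500,0.5000)
o1: d²=10 ≤ ρ²=42; F_rep = 33·(3,1)/10² = (0.9900,0.3300)
o2: d²=185 > ρ²=42 → inactive
o3: d²=149 > ρ²=42 → inactive
o4: d²=325 > ρ²=42 → inactive
F = F_att + ΣF_rep = (1.7400,0.8300)
Δp = p'−p = (0.1740,0.0830); α = Δx/Fx = (87/500) / (87/50) = 1/10
check: Δy/Fy = (83/1000) / (83/100) = 1/10 ✓

α = 1/10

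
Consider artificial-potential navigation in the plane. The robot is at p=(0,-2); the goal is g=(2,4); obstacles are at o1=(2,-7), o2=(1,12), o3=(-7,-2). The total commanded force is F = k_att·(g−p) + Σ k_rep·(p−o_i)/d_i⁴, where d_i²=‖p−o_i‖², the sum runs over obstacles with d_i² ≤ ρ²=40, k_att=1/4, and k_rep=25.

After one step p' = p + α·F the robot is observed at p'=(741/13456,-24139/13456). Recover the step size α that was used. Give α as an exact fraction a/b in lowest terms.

α = 1/8

F_att = 1/4·(g−p) = 1/4·(2,6) = (0.5000,1.5000)
o1: d²=29 ≤ ρ²=40; F_rep = 25·(-2,5)/29² = (-0.0595,0.1486)
o2: d²=197 > ρ²=40 → inactive
o3: d²=49 > ρ²=40 → inactive
F = F_att + ΣF_rep = (0.4405,1.6486)
Δp = p'−p = (0.0551,0.2061); α = Δx/Fx = (741/13456) / (741/1682) = 1/8
check: Δy/Fy = (2773/13456) / (2773/1682) = 1/8 ✓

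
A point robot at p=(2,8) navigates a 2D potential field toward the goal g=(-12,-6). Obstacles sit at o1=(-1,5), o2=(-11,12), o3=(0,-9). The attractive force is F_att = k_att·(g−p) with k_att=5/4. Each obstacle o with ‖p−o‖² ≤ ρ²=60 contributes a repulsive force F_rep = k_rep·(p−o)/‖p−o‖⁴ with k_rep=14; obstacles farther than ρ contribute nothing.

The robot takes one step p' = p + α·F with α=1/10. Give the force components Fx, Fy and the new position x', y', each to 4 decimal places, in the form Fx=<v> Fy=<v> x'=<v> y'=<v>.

F_att = 5/4·(g−p) = 5/4·(-14,-14) = (-17.5000,-17.5000)
o1: d²=18 ≤ ρ²=60; F_rep = 14·(3,3)/18² = (0.1296,0.1296)
o2: d²=185 > ρ²=60 → inactive
o3: d²=293 > ρ²=60 → inactive
F = F_att + ΣF_rep = (-17.3704,-17.3704)
p' = p + 1/10·F = (0.2630,6.2630)

Fx=-17.3704 Fy=-17.3704 x'=0.2630 y'=6.2630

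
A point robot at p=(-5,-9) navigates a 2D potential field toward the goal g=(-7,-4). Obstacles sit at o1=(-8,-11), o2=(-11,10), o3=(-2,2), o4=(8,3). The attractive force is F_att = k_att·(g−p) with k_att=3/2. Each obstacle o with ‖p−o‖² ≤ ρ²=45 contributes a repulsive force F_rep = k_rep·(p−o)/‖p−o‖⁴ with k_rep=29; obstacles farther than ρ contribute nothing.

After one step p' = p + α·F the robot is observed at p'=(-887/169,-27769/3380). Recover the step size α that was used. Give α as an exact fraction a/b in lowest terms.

α = 1/10

F_att = 3/2·(g−p) = 3/2·(-2,5) = (-3.0000,7.5000)
o1: d²=13 ≤ ρ²=45; F_rep = 29·(3,2)/13² = (0.5148,0.3432)
o2: d²=397 > ρ²=45 → inactive
o3: d²=130 > ρ²=45 → inactive
o4: d²=313 > ρ²=45 → inactive
F = F_att + ΣF_rep = (-2.4852,7.8432)
Δp = p'−p = (-0.2485,0.7843); α = Δx/Fx = (-42/169) / (-420/169) = 1/10
check: Δy/Fy = (2651/3380) / (2651/338) = 1/10 ✓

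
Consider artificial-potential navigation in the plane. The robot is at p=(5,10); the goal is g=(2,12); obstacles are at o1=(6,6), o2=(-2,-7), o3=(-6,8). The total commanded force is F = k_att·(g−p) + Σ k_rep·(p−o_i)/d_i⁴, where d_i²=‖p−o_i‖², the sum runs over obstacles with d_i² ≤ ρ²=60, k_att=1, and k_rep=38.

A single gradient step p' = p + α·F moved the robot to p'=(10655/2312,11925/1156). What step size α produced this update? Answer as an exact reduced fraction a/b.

α = 1/8

F_att = 1·(g−p) = 1·(-3,2) = (-3.0000,2.0000)
o1: d²=17 ≤ ρ²=60; F_rep = 38·(-1,4)/17² = (-0.1315,0.5260)
o2: d²=338 > ρ²=60 → inactive
o3: d²=125 > ρ²=60 → inactive
F = F_att + ΣF_rep = (-3.1315,2.5260)
Δp = p'−p = (-0.3914,0.3157); α = Δx/Fx = (-905/2312) / (-905/289) = 1/8
check: Δy/Fy = (365/1156) / (730/289) = 1/8 ✓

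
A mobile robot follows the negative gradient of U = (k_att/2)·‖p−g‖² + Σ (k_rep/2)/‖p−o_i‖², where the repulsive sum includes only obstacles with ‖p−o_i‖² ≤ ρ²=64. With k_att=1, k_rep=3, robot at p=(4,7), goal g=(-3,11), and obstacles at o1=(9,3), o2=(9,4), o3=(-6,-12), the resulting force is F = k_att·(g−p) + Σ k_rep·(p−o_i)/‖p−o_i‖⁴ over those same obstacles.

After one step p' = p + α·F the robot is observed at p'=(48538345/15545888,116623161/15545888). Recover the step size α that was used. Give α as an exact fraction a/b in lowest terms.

α = 1/8

F_att = 1·(g−p) = 1·(-7,4) = (-7.0000,4.0000)
o1: d²=41 ≤ ρ²=64; F_rep = 3·(-5,4)/41² = (-0.0089,0.0071)
o2: d²=34 ≤ ρ²=64; F_rep = 3·(-5,3)/34² = (-0.0130,0.0078)
o3: d²=461 > ρ²=64 → inactive
F = F_att + ΣF_rep = (-7.0219,4.0149)
Δp = p'−p = (-0.8777,0.5019); α = Δx/Fx = (-13645207/15545888) / (-13645207/1943236) = 1/8
check: Δy/Fy = (7801945/15545888) / (7801945/1943236) = 1/8 ✓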